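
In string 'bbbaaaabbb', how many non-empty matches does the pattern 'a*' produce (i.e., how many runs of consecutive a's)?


Pattern 'a*' matches zero or more a's. We want non-empty runs of consecutive a's.
String: 'bbbaaaabbb'
Walking through the string to find runs of a's:
  Run 1: positions 3-6 -> 'aaaa'
Non-empty runs found: ['aaaa']
Count: 1

1


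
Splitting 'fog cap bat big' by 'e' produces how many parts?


Splitting by 'e' breaks the string at each occurrence of the separator.
Text: 'fog cap bat big'
Parts after split:
  Part 1: 'fog cap bat big'
Total parts: 1

1


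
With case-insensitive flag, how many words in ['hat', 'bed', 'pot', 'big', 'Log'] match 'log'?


Case-insensitive matching: compare each word's lowercase form to 'log'.
  'hat' -> lower='hat' -> no
  'bed' -> lower='bed' -> no
  'pot' -> lower='pot' -> no
  'big' -> lower='big' -> no
  'Log' -> lower='log' -> MATCH
Matches: ['Log']
Count: 1

1


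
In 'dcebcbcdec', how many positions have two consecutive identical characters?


Looking for consecutive identical characters in 'dcebcbcdec':
  pos 0-1: 'd' vs 'c' -> different
  pos 1-2: 'c' vs 'e' -> different
  pos 2-3: 'e' vs 'b' -> different
  pos 3-4: 'b' vs 'c' -> different
  pos 4-5: 'c' vs 'b' -> different
  pos 5-6: 'b' vs 'c' -> different
  pos 6-7: 'c' vs 'd' -> different
  pos 7-8: 'd' vs 'e' -> different
  pos 8-9: 'e' vs 'c' -> different
Consecutive identical pairs: []
Count: 0

0


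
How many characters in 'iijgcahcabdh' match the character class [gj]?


Character class [gj] matches any of: {g, j}
Scanning string 'iijgcahcabdh' character by character:
  pos 0: 'i' -> no
  pos 1: 'i' -> no
  pos 2: 'j' -> MATCH
  pos 3: 'g' -> MATCH
  pos 4: 'c' -> no
  pos 5: 'a' -> no
  pos 6: 'h' -> no
  pos 7: 'c' -> no
  pos 8: 'a' -> no
  pos 9: 'b' -> no
  pos 10: 'd' -> no
  pos 11: 'h' -> no
Total matches: 2

2


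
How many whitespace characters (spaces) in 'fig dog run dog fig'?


\s matches whitespace characters (spaces, tabs, etc.).
Text: 'fig dog run dog fig'
This text has 5 words separated by spaces.
Number of spaces = number of words - 1 = 5 - 1 = 4

4


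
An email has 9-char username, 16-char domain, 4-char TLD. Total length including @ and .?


An email address has format: username@domain.tld
Username length: 9
'@' character: 1
Domain length: 16
'.' character: 1
TLD length: 4
Total = 9 + 1 + 16 + 1 + 4 = 31

31


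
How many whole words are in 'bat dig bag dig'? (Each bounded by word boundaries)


Word boundaries (\b) mark the start/end of each word.
Text: 'bat dig bag dig'
Splitting by whitespace:
  Word 1: 'bat'
  Word 2: 'dig'
  Word 3: 'bag'
  Word 4: 'dig'
Total whole words: 4

4


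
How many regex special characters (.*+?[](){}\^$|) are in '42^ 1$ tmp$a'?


Regex special characters are: . * + ? [ ] ( ) { } \ ^ $ |
Scanning '42^ 1$ tmp$a':
  pos 2: '^' -> SPECIAL
  pos 5: '$' -> SPECIAL
  pos 10: '$' -> SPECIAL
Special chars found: ['^', '$', '$']
Total: 3

3


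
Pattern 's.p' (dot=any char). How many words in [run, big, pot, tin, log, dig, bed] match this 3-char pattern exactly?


Pattern 's.p' means: starts with 's', any single char, ends with 'p'.
Checking each word (must be exactly 3 chars):
  'run' (len=3): no
  'big' (len=3): no
  'pot' (len=3): no
  'tin' (len=3): no
  'log' (len=3): no
  'dig' (len=3): no
  'bed' (len=3): no
Matching words: []
Total: 0

0


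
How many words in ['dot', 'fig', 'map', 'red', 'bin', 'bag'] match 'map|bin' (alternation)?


Alternation 'map|bin' matches either 'map' or 'bin'.
Checking each word:
  'dot' -> no
  'fig' -> no
  'map' -> MATCH
  'red' -> no
  'bin' -> MATCH
  'bag' -> no
Matches: ['map', 'bin']
Count: 2

2


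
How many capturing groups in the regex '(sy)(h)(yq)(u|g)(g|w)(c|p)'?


To count capturing groups, count each '(' that starts a group.
Pattern: '(sy)(h)(yq)(u|g)(g|w)(c|p)'
Walking through the pattern:
  Position 0: '(' -> group #1
  Position 4: '(' -> group #2
  Position 7: '(' -> group #3
  Position 11: '(' -> group #4
  Position 16: '(' -> group #5
  Position 21: '(' -> group #6
Total capturing groups: 6

6


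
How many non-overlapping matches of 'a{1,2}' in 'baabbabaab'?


Pattern 'a{1,2}' matches between 1 and 2 consecutive a's (greedy).
String: 'baabbabaab'
Finding runs of a's and applying greedy matching:
  Run at pos 1: 'aa' (length 2)
  Run at pos 5: 'a' (length 1)
  Run at pos 7: 'aa' (length 2)
Matches: ['aa', 'a', 'aa']
Count: 3

3


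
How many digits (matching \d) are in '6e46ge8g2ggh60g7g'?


\d matches any digit 0-9.
Scanning '6e46ge8g2ggh60g7g':
  pos 0: '6' -> DIGIT
  pos 2: '4' -> DIGIT
  pos 3: '6' -> DIGIT
  pos 6: '8' -> DIGIT
  pos 8: '2' -> DIGIT
  pos 12: '6' -> DIGIT
  pos 13: '0' -> DIGIT
  pos 15: '7' -> DIGIT
Digits found: ['6', '4', '6', '8', '2', '6', '0', '7']
Total: 8

8


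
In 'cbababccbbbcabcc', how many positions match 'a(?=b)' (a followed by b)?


Lookahead 'a(?=b)' matches 'a' only when followed by 'b'.
String: 'cbababccbbbcabcc'
Checking each position where char is 'a':
  pos 2: 'a' -> MATCH (next='b')
  pos 4: 'a' -> MATCH (next='b')
  pos 12: 'a' -> MATCH (next='b')
Matching positions: [2, 4, 12]
Count: 3

3


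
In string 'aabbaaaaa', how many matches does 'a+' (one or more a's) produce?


Pattern 'a+' matches one or more consecutive a's.
String: 'aabbaaaaa'
Scanning for runs of a:
  Match 1: 'aa' (length 2)
  Match 2: 'aaaaa' (length 5)
Total matches: 2

2


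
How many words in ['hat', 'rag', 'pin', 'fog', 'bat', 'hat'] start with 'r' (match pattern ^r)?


Pattern ^r anchors to start of word. Check which words begin with 'r':
  'hat' -> no
  'rag' -> MATCH (starts with 'r')
  'pin' -> no
  'fog' -> no
  'bat' -> no
  'hat' -> no
Matching words: ['rag']
Count: 1

1


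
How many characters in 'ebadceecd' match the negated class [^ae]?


Negated class [^ae] matches any char NOT in {a, e}
Scanning 'ebadceecd':
  pos 0: 'e' -> no (excluded)
  pos 1: 'b' -> MATCH
  pos 2: 'a' -> no (excluded)
  pos 3: 'd' -> MATCH
  pos 4: 'c' -> MATCH
  pos 5: 'e' -> no (excluded)
  pos 6: 'e' -> no (excluded)
  pos 7: 'c' -> MATCH
  pos 8: 'd' -> MATCH
Total matches: 5

5


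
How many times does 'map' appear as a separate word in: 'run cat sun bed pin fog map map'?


Scanning each word for exact match 'map':
  Word 1: 'run' -> no
  Word 2: 'cat' -> no
  Word 3: 'sun' -> no
  Word 4: 'bed' -> no
  Word 5: 'pin' -> no
  Word 6: 'fog' -> no
  Word 7: 'map' -> MATCH
  Word 8: 'map' -> MATCH
Total matches: 2

2


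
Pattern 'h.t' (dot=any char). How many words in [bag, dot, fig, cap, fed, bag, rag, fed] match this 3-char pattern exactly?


Pattern 'h.t' means: starts with 'h', any single char, ends with 't'.
Checking each word (must be exactly 3 chars):
  'bag' (len=3): no
  'dot' (len=3): no
  'fig' (len=3): no
  'cap' (len=3): no
  'fed' (len=3): no
  'bag' (len=3): no
  'rag' (len=3): no
  'fed' (len=3): no
Matching words: []
Total: 0

0


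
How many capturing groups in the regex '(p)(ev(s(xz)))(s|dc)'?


To count capturing groups, count each '(' that starts a group.
Pattern: '(p)(ev(s(xz)))(s|dc)'
Walking through the pattern:
  Position 0: '(' -> group #1
  Position 3: '(' -> group #2
  Position 6: '(' -> group #3
  Position 8: '(' -> group #4
  Position 14: '(' -> group #5
Total capturing groups: 5

5


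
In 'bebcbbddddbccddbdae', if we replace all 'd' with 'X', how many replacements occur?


re.sub('d', 'X', text) replaces every occurrence of 'd' with 'X'.
Text: 'bebcbbddddbccddbdae'
Scanning for 'd':
  pos 6: 'd' -> replacement #1
  pos 7: 'd' -> replacement #2
  pos 8: 'd' -> replacement #3
  pos 9: 'd' -> replacement #4
  pos 13: 'd' -> replacement #5
  pos 14: 'd' -> replacement #6
  pos 16: 'd' -> replacement #7
Total replacements: 7

7


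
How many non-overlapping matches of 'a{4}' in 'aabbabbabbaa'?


Pattern 'a{4}' matches exactly 4 consecutive a's (greedy, non-overlapping).
String: 'aabbabbabbaa'
Scanning for runs of a's:
  Run at pos 0: 'aa' (length 2) -> 0 match(es)
  Run at pos 4: 'a' (length 1) -> 0 match(es)
  Run at pos 7: 'a' (length 1) -> 0 match(es)
  Run at pos 10: 'aa' (length 2) -> 0 match(es)
Matches found: []
Total: 0

0


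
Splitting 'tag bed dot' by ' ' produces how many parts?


Splitting by ' ' breaks the string at each occurrence of the separator.
Text: 'tag bed dot'
Parts after split:
  Part 1: 'tag'
  Part 2: 'bed'
  Part 3: 'dot'
Total parts: 3

3


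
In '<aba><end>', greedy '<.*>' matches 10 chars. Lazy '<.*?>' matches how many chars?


Greedy '<.*>' tries to match as MUCH as possible.
Lazy '<.*?>' tries to match as LITTLE as possible.

String: '<aba><end>'
Greedy '<.*>' starts at first '<' and extends to the LAST '>': '<aba><end>' (10 chars)
Lazy '<.*?>' starts at first '<' and stops at the FIRST '>': '<aba>' (5 chars)

5


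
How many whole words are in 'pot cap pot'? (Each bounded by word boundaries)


Word boundaries (\b) mark the start/end of each word.
Text: 'pot cap pot'
Splitting by whitespace:
  Word 1: 'pot'
  Word 2: 'cap'
  Word 3: 'pot'
Total whole words: 3

3


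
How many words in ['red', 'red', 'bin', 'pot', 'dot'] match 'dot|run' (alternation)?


Alternation 'dot|run' matches either 'dot' or 'run'.
Checking each word:
  'red' -> no
  'red' -> no
  'bin' -> no
  'pot' -> no
  'dot' -> MATCH
Matches: ['dot']
Count: 1

1


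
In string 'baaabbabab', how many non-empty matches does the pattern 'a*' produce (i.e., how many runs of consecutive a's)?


Pattern 'a*' matches zero or more a's. We want non-empty runs of consecutive a's.
String: 'baaabbabab'
Walking through the string to find runs of a's:
  Run 1: positions 1-3 -> 'aaa'
  Run 2: positions 6-6 -> 'a'
  Run 3: positions 8-8 -> 'a'
Non-empty runs found: ['aaa', 'a', 'a']
Count: 3

3


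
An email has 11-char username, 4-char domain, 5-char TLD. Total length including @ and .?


An email address has format: username@domain.tld
Username length: 11
'@' character: 1
Domain length: 4
'.' character: 1
TLD length: 5
Total = 11 + 1 + 4 + 1 + 5 = 22

22


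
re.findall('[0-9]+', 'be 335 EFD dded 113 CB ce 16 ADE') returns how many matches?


Pattern '[0-9]+' finds one or more digits.
Text: 'be 335 EFD dded 113 CB ce 16 ADE'
Scanning for matches:
  Match 1: '335'
  Match 2: '113'
  Match 3: '16'
Total matches: 3

3


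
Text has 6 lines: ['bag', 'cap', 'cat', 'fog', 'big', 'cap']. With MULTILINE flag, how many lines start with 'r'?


With MULTILINE flag, ^ matches the start of each line.
Lines: ['bag', 'cap', 'cat', 'fog', 'big', 'cap']
Checking which lines start with 'r':
  Line 1: 'bag' -> no
  Line 2: 'cap' -> no
  Line 3: 'cat' -> no
  Line 4: 'fog' -> no
  Line 5: 'big' -> no
  Line 6: 'cap' -> no
Matching lines: []
Count: 0

0


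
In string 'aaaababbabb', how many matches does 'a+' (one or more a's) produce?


Pattern 'a+' matches one or more consecutive a's.
String: 'aaaababbabb'
Scanning for runs of a:
  Match 1: 'aaaa' (length 4)
  Match 2: 'a' (length 1)
  Match 3: 'a' (length 1)
Total matches: 3

3


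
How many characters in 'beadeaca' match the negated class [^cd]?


Negated class [^cd] matches any char NOT in {c, d}
Scanning 'beadeaca':
  pos 0: 'b' -> MATCH
  pos 1: 'e' -> MATCH
  pos 2: 'a' -> MATCH
  pos 3: 'd' -> no (excluded)
  pos 4: 'e' -> MATCH
  pos 5: 'a' -> MATCH
  pos 6: 'c' -> no (excluded)
  pos 7: 'a' -> MATCH
Total matches: 6

6


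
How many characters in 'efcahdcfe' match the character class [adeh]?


Character class [adeh] matches any of: {a, d, e, h}
Scanning string 'efcahdcfe' character by character:
  pos 0: 'e' -> MATCH
  pos 1: 'f' -> no
  pos 2: 'c' -> no
  pos 3: 'a' -> MATCH
  pos 4: 'h' -> MATCH
  pos 5: 'd' -> MATCH
  pos 6: 'c' -> no
  pos 7: 'f' -> no
  pos 8: 'e' -> MATCH
Total matches: 5

5


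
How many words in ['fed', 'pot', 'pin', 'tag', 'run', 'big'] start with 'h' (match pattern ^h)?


Pattern ^h anchors to start of word. Check which words begin with 'h':
  'fed' -> no
  'pot' -> no
  'pin' -> no
  'tag' -> no
  'run' -> no
  'big' -> no
Matching words: []
Count: 0

0


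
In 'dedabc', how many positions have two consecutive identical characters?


Looking for consecutive identical characters in 'dedabc':
  pos 0-1: 'd' vs 'e' -> different
  pos 1-2: 'e' vs 'd' -> different
  pos 2-3: 'd' vs 'a' -> different
  pos 3-4: 'a' vs 'b' -> different
  pos 4-5: 'b' vs 'c' -> different
Consecutive identical pairs: []
Count: 0

0


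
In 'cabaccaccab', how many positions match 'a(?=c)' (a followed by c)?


Lookahead 'a(?=c)' matches 'a' only when followed by 'c'.
String: 'cabaccaccab'
Checking each position where char is 'a':
  pos 1: 'a' -> no (next='b')
  pos 3: 'a' -> MATCH (next='c')
  pos 6: 'a' -> MATCH (next='c')
  pos 9: 'a' -> no (next='b')
Matching positions: [3, 6]
Count: 2

2


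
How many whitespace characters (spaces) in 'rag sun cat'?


\s matches whitespace characters (spaces, tabs, etc.).
Text: 'rag sun cat'
This text has 3 words separated by spaces.
Number of spaces = number of words - 1 = 3 - 1 = 2

2


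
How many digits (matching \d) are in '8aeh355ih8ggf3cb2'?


\d matches any digit 0-9.
Scanning '8aeh355ih8ggf3cb2':
  pos 0: '8' -> DIGIT
  pos 4: '3' -> DIGIT
  pos 5: '5' -> DIGIT
  pos 6: '5' -> DIGIT
  pos 9: '8' -> DIGIT
  pos 13: '3' -> DIGIT
  pos 16: '2' -> DIGIT
Digits found: ['8', '3', '5', '5', '8', '3', '2']
Total: 7

7


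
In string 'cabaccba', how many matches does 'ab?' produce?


Pattern 'ab?' matches 'a' optionally followed by 'b'.
String: 'cabaccba'
Scanning left to right for 'a' then checking next char:
  Match 1: 'ab' (a followed by b)
  Match 2: 'a' (a not followed by b)
  Match 3: 'a' (a not followed by b)
Total matches: 3

3


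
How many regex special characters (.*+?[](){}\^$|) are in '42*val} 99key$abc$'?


Regex special characters are: . * + ? [ ] ( ) { } \ ^ $ |
Scanning '42*val} 99key$abc$':
  pos 2: '*' -> SPECIAL
  pos 6: '}' -> SPECIAL
  pos 13: '$' -> SPECIAL
  pos 17: '$' -> SPECIAL
Special chars found: ['*', '}', '$', '$']
Total: 4

4


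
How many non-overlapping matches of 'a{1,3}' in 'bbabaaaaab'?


Pattern 'a{1,3}' matches between 1 and 3 consecutive a's (greedy).
String: 'bbabaaaaab'
Finding runs of a's and applying greedy matching:
  Run at pos 2: 'a' (length 1)
  Run at pos 4: 'aaaaa' (length 5)
Matches: ['a', 'aaa', 'aa']
Count: 3

3


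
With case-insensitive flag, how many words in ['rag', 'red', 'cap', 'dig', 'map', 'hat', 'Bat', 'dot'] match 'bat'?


Case-insensitive matching: compare each word's lowercase form to 'bat'.
  'rag' -> lower='rag' -> no
  'red' -> lower='red' -> no
  'cap' -> lower='cap' -> no
  'dig' -> lower='dig' -> no
  'map' -> lower='map' -> no
  'hat' -> lower='hat' -> no
  'Bat' -> lower='bat' -> MATCH
  'dot' -> lower='dot' -> no
Matches: ['Bat']
Count: 1

1


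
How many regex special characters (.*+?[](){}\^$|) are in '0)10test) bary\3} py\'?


Regex special characters are: . * + ? [ ] ( ) { } \ ^ $ |
Scanning '0)10test) bary\3} py\':
  pos 1: ')' -> SPECIAL
  pos 8: ')' -> SPECIAL
  pos 14: '\' -> SPECIAL
  pos 16: '}' -> SPECIAL
  pos 20: '\' -> SPECIAL
Special chars found: [')', ')', '\\', '}', '\\']
Total: 5

5


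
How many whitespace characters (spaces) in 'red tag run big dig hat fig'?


\s matches whitespace characters (spaces, tabs, etc.).
Text: 'red tag run big dig hat fig'
This text has 7 words separated by spaces.
Number of spaces = number of words - 1 = 7 - 1 = 6

6


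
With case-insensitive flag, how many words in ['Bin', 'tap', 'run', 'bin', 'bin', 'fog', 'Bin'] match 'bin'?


Case-insensitive matching: compare each word's lowercase form to 'bin'.
  'Bin' -> lower='bin' -> MATCH
  'tap' -> lower='tap' -> no
  'run' -> lower='run' -> no
  'bin' -> lower='bin' -> MATCH
  'bin' -> lower='bin' -> MATCH
  'fog' -> lower='fog' -> no
  'Bin' -> lower='bin' -> MATCH
Matches: ['Bin', 'bin', 'bin', 'Bin']
Count: 4

4


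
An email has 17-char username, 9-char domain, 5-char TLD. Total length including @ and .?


An email address has format: username@domain.tld
Username length: 17
'@' character: 1
Domain length: 9
'.' character: 1
TLD length: 5
Total = 17 + 1 + 9 + 1 + 5 = 33

33


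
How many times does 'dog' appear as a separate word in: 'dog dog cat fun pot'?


Scanning each word for exact match 'dog':
  Word 1: 'dog' -> MATCH
  Word 2: 'dog' -> MATCH
  Word 3: 'cat' -> no
  Word 4: 'fun' -> no
  Word 5: 'pot' -> no
Total matches: 2

2


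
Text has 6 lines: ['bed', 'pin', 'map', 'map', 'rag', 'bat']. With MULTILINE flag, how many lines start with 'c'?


With MULTILINE flag, ^ matches the start of each line.
Lines: ['bed', 'pin', 'map', 'map', 'rag', 'bat']
Checking which lines start with 'c':
  Line 1: 'bed' -> no
  Line 2: 'pin' -> no
  Line 3: 'map' -> no
  Line 4: 'map' -> no
  Line 5: 'rag' -> no
  Line 6: 'bat' -> no
Matching lines: []
Count: 0

0


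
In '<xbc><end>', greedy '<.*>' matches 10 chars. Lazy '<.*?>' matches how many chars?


Greedy '<.*>' tries to match as MUCH as possible.
Lazy '<.*?>' tries to match as LITTLE as possible.

String: '<xbc><end>'
Greedy '<.*>' starts at first '<' and extends to the LAST '>': '<xbc><end>' (10 chars)
Lazy '<.*?>' starts at first '<' and stops at the FIRST '>': '<xbc>' (5 chars)

5


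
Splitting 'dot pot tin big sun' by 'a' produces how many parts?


Splitting by 'a' breaks the string at each occurrence of the separator.
Text: 'dot pot tin big sun'
Parts after split:
  Part 1: 'dot pot tin big sun'
Total parts: 1

1


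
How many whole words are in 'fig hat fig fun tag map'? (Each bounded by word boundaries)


Word boundaries (\b) mark the start/end of each word.
Text: 'fig hat fig fun tag map'
Splitting by whitespace:
  Word 1: 'fig'
  Word 2: 'hat'
  Word 3: 'fig'
  Word 4: 'fun'
  Word 5: 'tag'
  Word 6: 'map'
Total whole words: 6

6


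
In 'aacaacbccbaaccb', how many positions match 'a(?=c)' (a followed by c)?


Lookahead 'a(?=c)' matches 'a' only when followed by 'c'.
String: 'aacaacbccbaaccb'
Checking each position where char is 'a':
  pos 0: 'a' -> no (next='a')
  pos 1: 'a' -> MATCH (next='c')
  pos 3: 'a' -> no (next='a')
  pos 4: 'a' -> MATCH (next='c')
  pos 10: 'a' -> no (next='a')
  pos 11: 'a' -> MATCH (next='c')
Matching positions: [1, 4, 11]
Count: 3

3


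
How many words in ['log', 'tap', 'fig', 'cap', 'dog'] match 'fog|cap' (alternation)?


Alternation 'fog|cap' matches either 'fog' or 'cap'.
Checking each word:
  'log' -> no
  'tap' -> no
  'fig' -> no
  'cap' -> MATCH
  'dog' -> no
Matches: ['cap']
Count: 1

1


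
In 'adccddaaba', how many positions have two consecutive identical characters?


Looking for consecutive identical characters in 'adccddaaba':
  pos 0-1: 'a' vs 'd' -> different
  pos 1-2: 'd' vs 'c' -> different
  pos 2-3: 'c' vs 'c' -> MATCH ('cc')
  pos 3-4: 'c' vs 'd' -> different
  pos 4-5: 'd' vs 'd' -> MATCH ('dd')
  pos 5-6: 'd' vs 'a' -> different
  pos 6-7: 'a' vs 'a' -> MATCH ('aa')
  pos 7-8: 'a' vs 'b' -> different
  pos 8-9: 'b' vs 'a' -> different
Consecutive identical pairs: ['cc', 'dd', 'aa']
Count: 3

3


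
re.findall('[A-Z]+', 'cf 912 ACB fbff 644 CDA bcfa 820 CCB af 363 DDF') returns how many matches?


Pattern '[A-Z]+' finds one or more uppercase letters.
Text: 'cf 912 ACB fbff 644 CDA bcfa 820 CCB af 363 DDF'
Scanning for matches:
  Match 1: 'ACB'
  Match 2: 'CDA'
  Match 3: 'CCB'
  Match 4: 'DDF'
Total matches: 4

4


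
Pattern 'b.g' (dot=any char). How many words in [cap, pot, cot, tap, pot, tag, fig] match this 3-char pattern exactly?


Pattern 'b.g' means: starts with 'b', any single char, ends with 'g'.
Checking each word (must be exactly 3 chars):
  'cap' (len=3): no
  'pot' (len=3): no
  'cot' (len=3): no
  'tap' (len=3): no
  'pot' (len=3): no
  'tag' (len=3): no
  'fig' (len=3): no
Matching words: []
Total: 0

0


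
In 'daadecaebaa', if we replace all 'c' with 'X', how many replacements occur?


re.sub('c', 'X', text) replaces every occurrence of 'c' with 'X'.
Text: 'daadecaebaa'
Scanning for 'c':
  pos 5: 'c' -> replacement #1
Total replacements: 1

1


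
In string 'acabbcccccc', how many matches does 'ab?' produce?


Pattern 'ab?' matches 'a' optionally followed by 'b'.
String: 'acabbcccccc'
Scanning left to right for 'a' then checking next char:
  Match 1: 'a' (a not followed by b)
  Match 2: 'ab' (a followed by b)
Total matches: 2

2


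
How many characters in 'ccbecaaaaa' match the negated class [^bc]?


Negated class [^bc] matches any char NOT in {b, c}
Scanning 'ccbecaaaaa':
  pos 0: 'c' -> no (excluded)
  pos 1: 'c' -> no (excluded)
  pos 2: 'b' -> no (excluded)
  pos 3: 'e' -> MATCH
  pos 4: 'c' -> no (excluded)
  pos 5: 'a' -> MATCH
  pos 6: 'a' -> MATCH
  pos 7: 'a' -> MATCH
  pos 8: 'a' -> MATCH
  pos 9: 'a' -> MATCH
Total matches: 6

6


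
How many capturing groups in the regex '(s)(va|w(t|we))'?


To count capturing groups, count each '(' that starts a group.
Pattern: '(s)(va|w(t|we))'
Walking through the pattern:
  Position 0: '(' -> group #1
  Position 3: '(' -> group #2
  Position 8: '(' -> group #3
Total capturing groups: 3

3


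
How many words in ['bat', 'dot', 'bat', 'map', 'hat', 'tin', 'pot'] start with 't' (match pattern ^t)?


Pattern ^t anchors to start of word. Check which words begin with 't':
  'bat' -> no
  'dot' -> no
  'bat' -> no
  'map' -> no
  'hat' -> no
  'tin' -> MATCH (starts with 't')
  'pot' -> no
Matching words: ['tin']
Count: 1

1


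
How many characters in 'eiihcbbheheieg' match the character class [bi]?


Character class [bi] matches any of: {b, i}
Scanning string 'eiihcbbheheieg' character by character:
  pos 0: 'e' -> no
  pos 1: 'i' -> MATCH
  pos 2: 'i' -> MATCH
  pos 3: 'h' -> no
  pos 4: 'c' -> no
  pos 5: 'b' -> MATCH
  pos 6: 'b' -> MATCH
  pos 7: 'h' -> no
  pos 8: 'e' -> no
  pos 9: 'h' -> no
  pos 10: 'e' -> no
  pos 11: 'i' -> MATCH
  pos 12: 'e' -> no
  pos 13: 'g' -> no
Total matches: 5

5


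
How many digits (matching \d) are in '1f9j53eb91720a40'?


\d matches any digit 0-9.
Scanning '1f9j53eb91720a40':
  pos 0: '1' -> DIGIT
  pos 2: '9' -> DIGIT
  pos 4: '5' -> DIGIT
  pos 5: '3' -> DIGIT
  pos 8: '9' -> DIGIT
  pos 9: '1' -> DIGIT
  pos 10: '7' -> DIGIT
  pos 11: '2' -> DIGIT
  pos 12: '0' -> DIGIT
  pos 14: '4' -> DIGIT
  pos 15: '0' -> DIGIT
Digits found: ['1', '9', '5', '3', '9', '1', '7', '2', '0', '4', '0']
Total: 11

11


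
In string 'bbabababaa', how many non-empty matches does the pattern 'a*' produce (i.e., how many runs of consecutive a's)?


Pattern 'a*' matches zero or more a's. We want non-empty runs of consecutive a's.
String: 'bbabababaa'
Walking through the string to find runs of a's:
  Run 1: positions 2-2 -> 'a'
  Run 2: positions 4-4 -> 'a'
  Run 3: positions 6-6 -> 'a'
  Run 4: positions 8-9 -> 'aa'
Non-empty runs found: ['a', 'a', 'a', 'aa']
Count: 4

4


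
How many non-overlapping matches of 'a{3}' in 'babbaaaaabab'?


Pattern 'a{3}' matches exactly 3 consecutive a's (greedy, non-overlapping).
String: 'babbaaaaabab'
Scanning for runs of a's:
  Run at pos 1: 'a' (length 1) -> 0 match(es)
  Run at pos 4: 'aaaaa' (length 5) -> 1 match(es)
  Run at pos 10: 'a' (length 1) -> 0 match(es)
Matches found: ['aaa']
Total: 1

1


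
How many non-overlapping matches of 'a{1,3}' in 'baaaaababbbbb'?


Pattern 'a{1,3}' matches between 1 and 3 consecutive a's (greedy).
String: 'baaaaababbbbb'
Finding runs of a's and applying greedy matching:
  Run at pos 1: 'aaaaa' (length 5)
  Run at pos 7: 'a' (length 1)
Matches: ['aaa', 'aa', 'a']
Count: 3

3


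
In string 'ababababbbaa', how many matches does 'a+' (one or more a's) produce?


Pattern 'a+' matches one or more consecutive a's.
String: 'ababababbbaa'
Scanning for runs of a:
  Match 1: 'a' (length 1)
  Match 2: 'a' (length 1)
  Match 3: 'a' (length 1)
  Match 4: 'a' (length 1)
  Match 5: 'aa' (length 2)
Total matches: 5

5


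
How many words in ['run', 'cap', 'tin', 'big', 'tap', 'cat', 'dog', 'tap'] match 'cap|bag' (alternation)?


Alternation 'cap|bag' matches either 'cap' or 'bag'.
Checking each word:
  'run' -> no
  'cap' -> MATCH
  'tin' -> no
  'big' -> no
  'tap' -> no
  'cat' -> no
  'dog' -> no
  'tap' -> no
Matches: ['cap']
Count: 1

1


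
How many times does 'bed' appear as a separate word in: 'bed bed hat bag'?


Scanning each word for exact match 'bed':
  Word 1: 'bed' -> MATCH
  Word 2: 'bed' -> MATCH
  Word 3: 'hat' -> no
  Word 4: 'bag' -> no
Total matches: 2

2


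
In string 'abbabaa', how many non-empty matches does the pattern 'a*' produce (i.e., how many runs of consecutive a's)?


Pattern 'a*' matches zero or more a's. We want non-empty runs of consecutive a's.
String: 'abbabaa'
Walking through the string to find runs of a's:
  Run 1: positions 0-0 -> 'a'
  Run 2: positions 3-3 -> 'a'
  Run 3: positions 5-6 -> 'aa'
Non-empty runs found: ['a', 'a', 'aa']
Count: 3

3


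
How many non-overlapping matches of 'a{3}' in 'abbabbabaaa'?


Pattern 'a{3}' matches exactly 3 consecutive a's (greedy, non-overlapping).
String: 'abbabbabaaa'
Scanning for runs of a's:
  Run at pos 0: 'a' (length 1) -> 0 match(es)
  Run at pos 3: 'a' (length 1) -> 0 match(es)
  Run at pos 6: 'a' (length 1) -> 0 match(es)
  Run at pos 8: 'aaa' (length 3) -> 1 match(es)
Matches found: ['aaa']
Total: 1

1


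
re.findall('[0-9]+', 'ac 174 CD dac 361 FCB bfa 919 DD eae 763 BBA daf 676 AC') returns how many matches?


Pattern '[0-9]+' finds one or more digits.
Text: 'ac 174 CD dac 361 FCB bfa 919 DD eae 763 BBA daf 676 AC'
Scanning for matches:
  Match 1: '174'
  Match 2: '361'
  Match 3: '919'
  Match 4: '763'
  Match 5: '676'
Total matches: 5

5


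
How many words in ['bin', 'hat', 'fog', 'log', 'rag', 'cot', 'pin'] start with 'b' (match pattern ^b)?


Pattern ^b anchors to start of word. Check which words begin with 'b':
  'bin' -> MATCH (starts with 'b')
  'hat' -> no
  'fog' -> no
  'log' -> no
  'rag' -> no
  'cot' -> no
  'pin' -> no
Matching words: ['bin']
Count: 1

1


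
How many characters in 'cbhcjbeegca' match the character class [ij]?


Character class [ij] matches any of: {i, j}
Scanning string 'cbhcjbeegca' character by character:
  pos 0: 'c' -> no
  pos 1: 'b' -> no
  pos 2: 'h' -> no
  pos 3: 'c' -> no
  pos 4: 'j' -> MATCH
  pos 5: 'b' -> no
  pos 6: 'e' -> no
  pos 7: 'e' -> no
  pos 8: 'g' -> no
  pos 9: 'c' -> no
  pos 10: 'a' -> no
Total matches: 1

1


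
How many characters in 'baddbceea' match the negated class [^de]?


Negated class [^de] matches any char NOT in {d, e}
Scanning 'baddbceea':
  pos 0: 'b' -> MATCH
  pos 1: 'a' -> MATCH
  pos 2: 'd' -> no (excluded)
  pos 3: 'd' -> no (excluded)
  pos 4: 'b' -> MATCH
  pos 5: 'c' -> MATCH
  pos 6: 'e' -> no (excluded)
  pos 7: 'e' -> no (excluded)
  pos 8: 'a' -> MATCH
Total matches: 5

5


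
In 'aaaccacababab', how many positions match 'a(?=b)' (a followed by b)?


Lookahead 'a(?=b)' matches 'a' only when followed by 'b'.
String: 'aaaccacababab'
Checking each position where char is 'a':
  pos 0: 'a' -> no (next='a')
  pos 1: 'a' -> no (next='a')
  pos 2: 'a' -> no (next='c')
  pos 5: 'a' -> no (next='c')
  pos 7: 'a' -> MATCH (next='b')
  pos 9: 'a' -> MATCH (next='b')
  pos 11: 'a' -> MATCH (next='b')
Matching positions: [7, 9, 11]
Count: 3

3


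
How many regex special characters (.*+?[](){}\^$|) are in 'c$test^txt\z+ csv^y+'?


Regex special characters are: . * + ? [ ] ( ) { } \ ^ $ |
Scanning 'c$test^txt\z+ csv^y+':
  pos 1: '$' -> SPECIAL
  pos 6: '^' -> SPECIAL
  pos 10: '\' -> SPECIAL
  pos 12: '+' -> SPECIAL
  pos 17: '^' -> SPECIAL
  pos 19: '+' -> SPECIAL
Special chars found: ['$', '^', '\\', '+', '^', '+']
Total: 6

6


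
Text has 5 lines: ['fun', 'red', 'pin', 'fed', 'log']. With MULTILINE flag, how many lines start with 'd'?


With MULTILINE flag, ^ matches the start of each line.
Lines: ['fun', 'red', 'pin', 'fed', 'log']
Checking which lines start with 'd':
  Line 1: 'fun' -> no
  Line 2: 'red' -> no
  Line 3: 'pin' -> no
  Line 4: 'fed' -> no
  Line 5: 'log' -> no
Matching lines: []
Count: 0

0


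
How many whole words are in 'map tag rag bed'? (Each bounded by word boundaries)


Word boundaries (\b) mark the start/end of each word.
Text: 'map tag rag bed'
Splitting by whitespace:
  Word 1: 'map'
  Word 2: 'tag'
  Word 3: 'rag'
  Word 4: 'bed'
Total whole words: 4

4


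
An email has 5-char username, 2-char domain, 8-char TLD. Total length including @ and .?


An email address has format: username@domain.tld
Username length: 5
'@' character: 1
Domain length: 2
'.' character: 1
TLD length: 8
Total = 5 + 1 + 2 + 1 + 8 = 17

17


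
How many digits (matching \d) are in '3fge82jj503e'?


\d matches any digit 0-9.
Scanning '3fge82jj503e':
  pos 0: '3' -> DIGIT
  pos 4: '8' -> DIGIT
  pos 5: '2' -> DIGIT
  pos 8: '5' -> DIGIT
  pos 9: '0' -> DIGIT
  pos 10: '3' -> DIGIT
Digits found: ['3', '8', '2', '5', '0', '3']
Total: 6

6


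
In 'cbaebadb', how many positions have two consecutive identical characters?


Looking for consecutive identical characters in 'cbaebadb':
  pos 0-1: 'c' vs 'b' -> different
  pos 1-2: 'b' vs 'a' -> different
  pos 2-3: 'a' vs 'e' -> different
  pos 3-4: 'e' vs 'b' -> different
  pos 4-5: 'b' vs 'a' -> different
  pos 5-6: 'a' vs 'd' -> different
  pos 6-7: 'd' vs 'b' -> different
Consecutive identical pairs: []
Count: 0

0


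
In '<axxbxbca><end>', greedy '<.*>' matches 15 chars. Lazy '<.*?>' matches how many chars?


Greedy '<.*>' tries to match as MUCH as possible.
Lazy '<.*?>' tries to match as LITTLE as possible.

String: '<axxbxbca><end>'
Greedy '<.*>' starts at first '<' and extends to the LAST '>': '<axxbxbca><end>' (15 chars)
Lazy '<.*?>' starts at first '<' and stops at the FIRST '>': '<axxbxbca>' (10 chars)

10


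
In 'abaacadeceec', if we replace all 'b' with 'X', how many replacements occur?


re.sub('b', 'X', text) replaces every occurrence of 'b' with 'X'.
Text: 'abaacadeceec'
Scanning for 'b':
  pos 1: 'b' -> replacement #1
Total replacements: 1

1


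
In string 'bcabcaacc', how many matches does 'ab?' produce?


Pattern 'ab?' matches 'a' optionally followed by 'b'.
String: 'bcabcaacc'
Scanning left to right for 'a' then checking next char:
  Match 1: 'ab' (a followed by b)
  Match 2: 'a' (a not followed by b)
  Match 3: 'a' (a not followed by b)
Total matches: 3

3


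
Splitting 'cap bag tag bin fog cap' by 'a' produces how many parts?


Splitting by 'a' breaks the string at each occurrence of the separator.
Text: 'cap bag tag bin fog cap'
Parts after split:
  Part 1: 'c'
  Part 2: 'p b'
  Part 3: 'g t'
  Part 4: 'g bin fog c'
  Part 5: 'p'
Total parts: 5

5


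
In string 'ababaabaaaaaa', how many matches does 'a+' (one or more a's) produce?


Pattern 'a+' matches one or more consecutive a's.
String: 'ababaabaaaaaa'
Scanning for runs of a:
  Match 1: 'a' (length 1)
  Match 2: 'a' (length 1)
  Match 3: 'aa' (length 2)
  Match 4: 'aaaaaa' (length 6)
Total matches: 4

4


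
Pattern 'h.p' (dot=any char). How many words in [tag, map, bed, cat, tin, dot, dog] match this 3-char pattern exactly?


Pattern 'h.p' means: starts with 'h', any single char, ends with 'p'.
Checking each word (must be exactly 3 chars):
  'tag' (len=3): no
  'map' (len=3): no
  'bed' (len=3): no
  'cat' (len=3): no
  'tin' (len=3): no
  'dot' (len=3): no
  'dog' (len=3): no
Matching words: []
Total: 0

0


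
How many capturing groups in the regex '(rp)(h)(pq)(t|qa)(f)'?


To count capturing groups, count each '(' that starts a group.
Pattern: '(rp)(h)(pq)(t|qa)(f)'
Walking through the pattern:
  Position 0: '(' -> group #1
  Position 4: '(' -> group #2
  Position 7: '(' -> group #3
  Position 11: '(' -> group #4
  Position 17: '(' -> group #5
Total capturing groups: 5

5


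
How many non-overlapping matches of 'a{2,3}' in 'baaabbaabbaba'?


Pattern 'a{2,3}' matches between 2 and 3 consecutive a's (greedy).
String: 'baaabbaabbaba'
Finding runs of a's and applying greedy matching:
  Run at pos 1: 'aaa' (length 3)
  Run at pos 6: 'aa' (length 2)
  Run at pos 10: 'a' (length 1)
  Run at pos 12: 'a' (length 1)
Matches: ['aaa', 'aa']
Count: 2

2


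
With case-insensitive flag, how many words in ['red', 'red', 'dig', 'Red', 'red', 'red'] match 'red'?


Case-insensitive matching: compare each word's lowercase form to 'red'.
  'red' -> lower='red' -> MATCH
  'red' -> lower='red' -> MATCH
  'dig' -> lower='dig' -> no
  'Red' -> lower='red' -> MATCH
  'red' -> lower='red' -> MATCH
  'red' -> lower='red' -> MATCH
Matches: ['red', 'red', 'Red', 'red', 'red']
Count: 5

5


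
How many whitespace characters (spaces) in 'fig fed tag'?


\s matches whitespace characters (spaces, tabs, etc.).
Text: 'fig fed tag'
This text has 3 words separated by spaces.
Number of spaces = number of words - 1 = 3 - 1 = 2

2


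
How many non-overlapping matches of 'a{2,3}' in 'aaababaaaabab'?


Pattern 'a{2,3}' matches between 2 and 3 consecutive a's (greedy).
String: 'aaababaaaabab'
Finding runs of a's and applying greedy matching:
  Run at pos 0: 'aaa' (length 3)
  Run at pos 4: 'a' (length 1)
  Run at pos 6: 'aaaa' (length 4)
  Run at pos 11: 'a' (length 1)
Matches: ['aaa', 'aaa']
Count: 2

2


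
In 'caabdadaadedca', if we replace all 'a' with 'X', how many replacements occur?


re.sub('a', 'X', text) replaces every occurrence of 'a' with 'X'.
Text: 'caabdadaadedca'
Scanning for 'a':
  pos 1: 'a' -> replacement #1
  pos 2: 'a' -> replacement #2
  pos 5: 'a' -> replacement #3
  pos 7: 'a' -> replacement #4
  pos 8: 'a' -> replacement #5
  pos 13: 'a' -> replacement #6
Total replacements: 6

6


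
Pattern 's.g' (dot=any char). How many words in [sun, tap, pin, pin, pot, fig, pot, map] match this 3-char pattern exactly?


Pattern 's.g' means: starts with 's', any single char, ends with 'g'.
Checking each word (must be exactly 3 chars):
  'sun' (len=3): no
  'tap' (len=3): no
  'pin' (len=3): no
  'pin' (len=3): no
  'pot' (len=3): no
  'fig' (len=3): no
  'pot' (len=3): no
  'map' (len=3): no
Matching words: []
Total: 0

0


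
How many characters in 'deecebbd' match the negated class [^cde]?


Negated class [^cde] matches any char NOT in {c, d, e}
Scanning 'deecebbd':
  pos 0: 'd' -> no (excluded)
  pos 1: 'e' -> no (excluded)
  pos 2: 'e' -> no (excluded)
  pos 3: 'c' -> no (excluded)
  pos 4: 'e' -> no (excluded)
  pos 5: 'b' -> MATCH
  pos 6: 'b' -> MATCH
  pos 7: 'd' -> no (excluded)
Total matches: 2

2


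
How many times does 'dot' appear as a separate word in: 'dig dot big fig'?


Scanning each word for exact match 'dot':
  Word 1: 'dig' -> no
  Word 2: 'dot' -> MATCH
  Word 3: 'big' -> no
  Word 4: 'fig' -> no
Total matches: 1

1


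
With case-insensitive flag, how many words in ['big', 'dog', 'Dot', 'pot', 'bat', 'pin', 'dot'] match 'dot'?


Case-insensitive matching: compare each word's lowercase form to 'dot'.
  'big' -> lower='big' -> no
  'dog' -> lower='dog' -> no
  'Dot' -> lower='dot' -> MATCH
  'pot' -> lower='pot' -> no
  'bat' -> lower='bat' -> no
  'pin' -> lower='pin' -> no
  'dot' -> lower='dot' -> MATCH
Matches: ['Dot', 'dot']
Count: 2

2


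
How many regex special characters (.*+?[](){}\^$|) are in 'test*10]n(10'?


Regex special characters are: . * + ? [ ] ( ) { } \ ^ $ |
Scanning 'test*10]n(10':
  pos 4: '*' -> SPECIAL
  pos 7: ']' -> SPECIAL
  pos 9: '(' -> SPECIAL
Special chars found: ['*', ']', '(']
Total: 3

3


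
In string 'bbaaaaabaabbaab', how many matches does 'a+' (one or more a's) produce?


Pattern 'a+' matches one or more consecutive a's.
String: 'bbaaaaabaabbaab'
Scanning for runs of a:
  Match 1: 'aaaaa' (length 5)
  Match 2: 'aa' (length 2)
  Match 3: 'aa' (length 2)
Total matches: 3

3


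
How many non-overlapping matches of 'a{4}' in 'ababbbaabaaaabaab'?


Pattern 'a{4}' matches exactly 4 consecutive a's (greedy, non-overlapping).
String: 'ababbbaabaaaabaab'
Scanning for runs of a's:
  Run at pos 0: 'a' (length 1) -> 0 match(es)
  Run at pos 2: 'a' (length 1) -> 0 match(es)
  Run at pos 6: 'aa' (length 2) -> 0 match(es)
  Run at pos 9: 'aaaa' (length 4) -> 1 match(es)
  Run at pos 14: 'aa' (length 2) -> 0 match(es)
Matches found: ['aaaa']
Total: 1

1


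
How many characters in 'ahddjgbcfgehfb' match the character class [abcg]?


Character class [abcg] matches any of: {a, b, c, g}
Scanning string 'ahddjgbcfgehfb' character by character:
  pos 0: 'a' -> MATCH
  pos 1: 'h' -> no
  pos 2: 'd' -> no
  pos 3: 'd' -> no
  pos 4: 'j' -> no
  pos 5: 'g' -> MATCH
  pos 6: 'b' -> MATCH
  pos 7: 'c' -> MATCH
  pos 8: 'f' -> no
  pos 9: 'g' -> MATCH
  pos 10: 'e' -> no
  pos 11: 'h' -> no
  pos 12: 'f' -> no
  pos 13: 'b' -> MATCH
Total matches: 6

6


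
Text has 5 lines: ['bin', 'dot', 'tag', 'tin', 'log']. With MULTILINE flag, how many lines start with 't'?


With MULTILINE flag, ^ matches the start of each line.
Lines: ['bin', 'dot', 'tag', 'tin', 'log']
Checking which lines start with 't':
  Line 1: 'bin' -> no
  Line 2: 'dot' -> no
  Line 3: 'tag' -> MATCH
  Line 4: 'tin' -> MATCH
  Line 5: 'log' -> no
Matching lines: ['tag', 'tin']
Count: 2

2


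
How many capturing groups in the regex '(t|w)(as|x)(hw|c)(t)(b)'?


To count capturing groups, count each '(' that starts a group.
Pattern: '(t|w)(as|x)(hw|c)(t)(b)'
Walking through the pattern:
  Position 0: '(' -> group #1
  Position 5: '(' -> group #2
  Position 11: '(' -> group #3
  Position 17: '(' -> group #4
  Position 20: '(' -> group #5
Total capturing groups: 5

5


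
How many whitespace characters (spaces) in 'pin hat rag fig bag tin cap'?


\s matches whitespace characters (spaces, tabs, etc.).
Text: 'pin hat rag fig bag tin cap'
This text has 7 words separated by spaces.
Number of spaces = number of words - 1 = 7 - 1 = 6

6


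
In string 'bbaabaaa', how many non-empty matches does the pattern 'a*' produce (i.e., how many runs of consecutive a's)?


Pattern 'a*' matches zero or more a's. We want non-empty runs of consecutive a's.
String: 'bbaabaaa'
Walking through the string to find runs of a's:
  Run 1: positions 2-3 -> 'aa'
  Run 2: positions 5-7 -> 'aaa'
Non-empty runs found: ['aa', 'aaa']
Count: 2

2


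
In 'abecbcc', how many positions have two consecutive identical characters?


Looking for consecutive identical characters in 'abecbcc':
  pos 0-1: 'a' vs 'b' -> different
  pos 1-2: 'b' vs 'e' -> different
  pos 2-3: 'e' vs 'c' -> different
  pos 3-4: 'c' vs 'b' -> different
  pos 4-5: 'b' vs 'c' -> different
  pos 5-6: 'c' vs 'c' -> MATCH ('cc')
Consecutive identical pairs: ['cc']
Count: 1

1


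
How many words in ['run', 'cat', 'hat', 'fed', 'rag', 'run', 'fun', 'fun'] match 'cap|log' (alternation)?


Alternation 'cap|log' matches either 'cap' or 'log'.
Checking each word:
  'run' -> no
  'cat' -> no
  'hat' -> no
  'fed' -> no
  'rag' -> no
  'run' -> no
  'fun' -> no
  'fun' -> no
Matches: []
Count: 0

0


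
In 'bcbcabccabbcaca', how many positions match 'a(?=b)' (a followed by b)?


Lookahead 'a(?=b)' matches 'a' only when followed by 'b'.
String: 'bcbcabccabbcaca'
Checking each position where char is 'a':
  pos 4: 'a' -> MATCH (next='b')
  pos 8: 'a' -> MATCH (next='b')
  pos 12: 'a' -> no (next='c')
Matching positions: [4, 8]
Count: 2

2


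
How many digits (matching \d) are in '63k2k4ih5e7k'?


\d matches any digit 0-9.
Scanning '63k2k4ih5e7k':
  pos 0: '6' -> DIGIT
  pos 1: '3' -> DIGIT
  pos 3: '2' -> DIGIT
  pos 5: '4' -> DIGIT
  pos 8: '5' -> DIGIT
  pos 10: '7' -> DIGIT
Digits found: ['6', '3', '2', '4', '5', '7']
Total: 6

6


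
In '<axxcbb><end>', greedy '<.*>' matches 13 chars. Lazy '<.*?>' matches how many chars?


Greedy '<.*>' tries to match as MUCH as possible.
Lazy '<.*?>' tries to match as LITTLE as possible.

String: '<axxcbb><end>'
Greedy '<.*>' starts at first '<' and extends to the LAST '>': '<axxcbb><end>' (13 chars)
Lazy '<.*?>' starts at first '<' and stops at the FIRST '>': '<axxcbb>' (8 chars)

8
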